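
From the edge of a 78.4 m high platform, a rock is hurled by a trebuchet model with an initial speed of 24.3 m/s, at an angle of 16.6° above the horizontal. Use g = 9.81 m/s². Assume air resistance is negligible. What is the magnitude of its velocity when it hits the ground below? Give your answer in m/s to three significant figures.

46.1 m/s

Horizontal component vₓ = 24.30 cos 16.6° = 23.29 m/s; vertical v_y0 = 24.30 sin 16.6° = 6.942 m/s.
Vertical motion (up positive, ground at y = 0): 4.905 t² − (6.942) t − 78.4 = 0, so t = (6.942 + √(6.942² + 2·9.81·78.4)) / 9.81 = (6.942 + 39.83) / 9.81 = 4.768 s.
Vertical velocity at impact: v_y = v_y0 − g t = 6.942 − 9.81 × 4.768 = −39.83 m/s.
Speed: |v| = √(vₓ² + v_y²) = √(23.29² + 39.83²) = 46.14 m/s.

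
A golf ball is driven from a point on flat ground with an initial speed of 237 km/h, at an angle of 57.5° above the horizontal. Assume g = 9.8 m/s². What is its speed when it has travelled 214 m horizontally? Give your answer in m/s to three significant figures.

35.6 m/s

Convert: 237 km/h = 237/3.6 = 65.83 m/s.
vₓ = 65.83 cos 57.5° = 35.37 m/s; v_y0 = 65.83 sin 57.5° = 55.52 m/s.
Time to reach x = 214 m: t = x/vₓ = 214/35.37 = 6.050 s.
Vertical velocity there: v_y = v_y0 − g t = 55.52 − 9.80 × 6.050 = −3.766 m/s.
Speed: √(vₓ² + v_y²) = √(35.37² + 3.766²) = 35.57 m/s.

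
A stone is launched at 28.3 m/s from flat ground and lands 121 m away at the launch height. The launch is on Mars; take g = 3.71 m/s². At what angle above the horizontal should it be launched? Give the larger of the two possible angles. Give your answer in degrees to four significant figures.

72.95°

Level-ground range R = v₀² sin(2θ)/g ⇒ sin(2θ) = gR/v₀² = 3.71 × 121 / 28.3² = 0.5605.
2θ = 34.09° or 180° − 34.09° = 145.9°, so θ = 17.05° or 72.95°.
The larger angle is 72.95°.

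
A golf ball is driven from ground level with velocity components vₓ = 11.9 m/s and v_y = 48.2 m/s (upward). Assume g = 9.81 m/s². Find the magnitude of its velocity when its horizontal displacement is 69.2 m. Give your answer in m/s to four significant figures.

14.83 m/s

At x = 69.2 m, t = x/vₓ = 69.2/11.90 = 5.815 s.
Vertical velocity there: v_y = v_y0 − g t = 48.20 − 9.81 × 5.815 = −8.846 m/s.
Speed: √(vₓ² + v_y²) = √(11.90² + 8.846²) = 14.83 m/s.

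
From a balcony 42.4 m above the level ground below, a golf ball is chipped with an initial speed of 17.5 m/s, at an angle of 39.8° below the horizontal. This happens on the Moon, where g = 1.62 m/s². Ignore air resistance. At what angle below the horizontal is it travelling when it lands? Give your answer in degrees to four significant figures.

50.33°

Resolve: vₓ = 17.50 cos 39.8° = 13.44 m/s and v_y0 = −11.20 m/s (downward).
The projectile lands when y = 42.4 + (−11.20) t − ½·1.62·t² = 0. Positive root: t = (−11.20 + √(11.20² + 2·1.62·42.4)) / 1.62 = (−11.20 + 16.21) / 1.62 = 3.093 s.
At impact: v_y = v_y0 − g t = −16.21 m/s; vₓ = 13.44 m/s.
Angle below horizontal: arctan(|v_y|/vₓ) = arctan(16.21/13.44) = 50.33°.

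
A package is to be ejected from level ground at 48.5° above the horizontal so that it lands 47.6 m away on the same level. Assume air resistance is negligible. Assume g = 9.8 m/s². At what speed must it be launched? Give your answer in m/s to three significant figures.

21.7 m/s

On level ground R = v₀² sin 2θ / g ⇒ v₀ = √(gR / sin 2θ).
v₀ = √(9.80 × 47.6 / sin 97.00°) = √(466.5 / 0.9925) = √469.98 = 21.68 m/s.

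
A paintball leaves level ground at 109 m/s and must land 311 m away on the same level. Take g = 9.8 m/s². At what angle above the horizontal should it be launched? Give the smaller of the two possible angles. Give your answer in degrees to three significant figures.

Level-ground range R = v₀² sin(2θ)/g ⇒ sin(2θ) = gR/v₀² = 9.80 × 311 / 109² = 0.2565.
2θ = 14.86° or 180° − 14.86° = 165.1°, so θ = 7.432° or 82.57°.
The smaller angle is 7.432°.

7.43°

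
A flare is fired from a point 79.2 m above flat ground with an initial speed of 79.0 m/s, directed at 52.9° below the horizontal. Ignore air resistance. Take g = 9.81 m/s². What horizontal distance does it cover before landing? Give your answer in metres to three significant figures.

55.0 m

Horizontal component vₓ = 79.00 cos 52.9° = 47.65 m/s; vertical v_y0 = −63.01 m/s (downward).
Vertical motion (up positive, ground at y = 0): 4.905 t² − (−63.01) t − 79.2 = 0, so t = (−63.01 + √(63.01² + 2·9.81·79.2)) / 9.81 = (−63.01 + 74.32) / 9.81 = 1.153 s.
Horizontal distance: R = vₓ t = 47.65 × 1.153 = 54.96 m.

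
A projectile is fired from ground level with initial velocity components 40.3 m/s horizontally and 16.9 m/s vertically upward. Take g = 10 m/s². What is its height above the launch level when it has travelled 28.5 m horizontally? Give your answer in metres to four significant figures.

x = vₓ t ⇒ t = 28.5/40.30 = 0.7072 s.
Height: y = v_y0 t − ½ g t² = 16.90 × 0.7072 − 5.000 × 0.7072² = 11.95 − 2.501 = 9.451 m.

9.451 m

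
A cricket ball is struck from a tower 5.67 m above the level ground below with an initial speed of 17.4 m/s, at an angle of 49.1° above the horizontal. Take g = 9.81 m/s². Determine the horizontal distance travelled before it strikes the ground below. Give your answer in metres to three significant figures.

Resolve: vₓ = 17.40 cos 49.1° = 11.39 m/s and v_y0 = 17.40 sin 49.1° = 13.15 m/s.
Vertical motion (up positive, ground at y = 0): 4.905 t² − (13.15) t − 5.67 = 0, so t = (13.15 + √(13.15² + 2·9.81·5.67)) / 9.81 = (13.15 + 16.86) / 9.81 = 3.059 s.
Horizontal distance: R = vₓ t = 11.39 × 3.059 = 34.85 m.

34.9 m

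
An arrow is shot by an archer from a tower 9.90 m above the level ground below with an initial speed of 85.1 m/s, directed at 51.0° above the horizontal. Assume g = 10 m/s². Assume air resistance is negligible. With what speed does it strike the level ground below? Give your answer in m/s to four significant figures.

vₓ = 85.10 cos 51.0° = 53.56 m/s; v_y0 = 85.10 sin 51.0° = 66.14 m/s.
The projectile lands when y = 9.90 + (66.14) t − ½·10.0·t² = 0. Positive root: t = (66.14 + √(66.14² + 2·10.0·9.90)) / 10.0 = (66.14 + 67.62) / 10.0 = 13.38 s.
Vertical velocity at impact: v_y = v_y0 − g t = 66.14 − 10.0 × 13.38 = −67.62 m/s.
Speed: |v| = √(vₓ² + v_y²) = √(53.56² + 67.62²) = 86.26 m/s.

86.26 m/s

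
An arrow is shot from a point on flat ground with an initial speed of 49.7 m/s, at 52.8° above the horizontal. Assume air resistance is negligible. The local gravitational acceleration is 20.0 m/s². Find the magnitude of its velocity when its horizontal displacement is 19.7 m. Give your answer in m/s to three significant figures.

40.0 m/s

Components: vₓ = 49.70 cos 52.8° = 30.05 m/s, v_y0 = 49.70 sin 52.8° = 39.59 m/s.
Time to reach x = 19.7 m: t = x/vₓ = 19.7/30.05 = 0.6556 s.
Vertical velocity there: v_y = v_y0 − g t = 39.59 − 20.0 × 0.6556 = 26.48 m/s.
Speed: √(vₓ² + v_y²) = √(30.05² + 26.48²) = 40.05 m/s.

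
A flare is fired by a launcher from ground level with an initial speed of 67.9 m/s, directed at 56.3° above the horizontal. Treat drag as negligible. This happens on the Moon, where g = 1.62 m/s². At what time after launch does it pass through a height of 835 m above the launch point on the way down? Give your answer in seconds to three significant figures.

vₓ = 67.90 cos 56.3° = 37.67 m/s; v_y0 = 67.90 sin 56.3° = 56.49 m/s.
Require v_y0 t − ½ g t² = 835, i.e. 0.8100 t² − 56.49 t + 835 = 0.
Quadratic formula: t = (56.49 ± √485.68) / 1.62 = (56.49 ± 22.04) / 1.62 → t = 21.27 s or 48.47 s.
The descending-branch root is 48.47 s.

48.5 s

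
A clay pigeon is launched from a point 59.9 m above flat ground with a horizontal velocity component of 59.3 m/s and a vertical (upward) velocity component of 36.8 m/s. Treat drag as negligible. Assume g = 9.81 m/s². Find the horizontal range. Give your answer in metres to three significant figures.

Vertical motion (up positive, ground at y = 0): 4.905 t² − (36.80) t − 59.9 = 0, so t = (36.80 + √(36.80² + 2·9.81·59.9)) / 9.81 = (36.80 + 50.29) / 9.81 = 8.878 s.
Horizontal distance: R = vₓ t = 59.30 × 8.878 = 526.5 m.

526 m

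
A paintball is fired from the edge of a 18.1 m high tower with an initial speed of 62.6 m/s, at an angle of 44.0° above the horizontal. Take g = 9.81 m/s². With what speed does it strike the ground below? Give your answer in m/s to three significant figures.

Horizontal component vₓ = 62.60 cos 44.0° = 45.03 m/s; vertical v_y0 = 62.60 sin 44.0° = 43.49 m/s.
The projectile lands when y = 18.1 + (43.49) t − ½·9.81·t² = 0. Positive root: t = (43.49 + √(43.49² + 2·9.81·18.1)) / 9.81 = (43.49 + 47.39) / 9.81 = 9.264 s.
Vertical velocity at impact: v_y = v_y0 − g t = 43.49 − 9.81 × 9.264 = −47.39 m/s.
Speed: |v| = √(vₓ² + v_y²) = √(45.03² + 47.39²) = 65.37 m/s.

65.4 m/s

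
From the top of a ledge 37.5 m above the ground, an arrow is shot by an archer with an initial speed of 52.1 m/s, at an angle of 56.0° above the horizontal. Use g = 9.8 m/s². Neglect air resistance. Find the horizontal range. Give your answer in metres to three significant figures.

280 m

Horizontal component vₓ = 52.10 cos 56.0° = 29.13 m/s; vertical v_y0 = 52.10 sin 56.0° = 43.19 m/s.
With up positive and y = 0 at the ground: y(t) = 37.5 + (43.19) t − 4.900 t². Setting y = 0 and taking the positive root: t = [43.19 + √(43.19² + 2·9.80·37.5)] / 9.80 = (43.19 + 51.00) / 9.80 = 9.611 s.
Horizontal distance: R = vₓ t = 29.13 × 9.611 = 280.0 m.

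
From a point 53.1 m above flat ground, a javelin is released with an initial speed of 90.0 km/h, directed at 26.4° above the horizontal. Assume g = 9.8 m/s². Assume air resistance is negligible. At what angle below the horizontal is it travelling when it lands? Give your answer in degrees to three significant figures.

Convert: 90.0 km/h = 90.0/3.6 = 25.00 m/s.
Resolve: vₓ = 25.00 cos 26.4° = 22.39 m/s and v_y0 = 25.00 sin 26.4° = 11.12 m/s.
Vertical motion (up positive, ground at y = 0): 4.900 t² − (11.12) t − 53.1 = 0, so t = (11.12 + √(11.12² + 2·9.80·53.1)) / 9.80 = (11.12 + 34.12) / 9.80 = 4.616 s.
At impact: v_y = v_y0 − g t = −34.12 m/s; vₓ = 22.39 m/s.
Angle below horizontal: arctan(|v_y|/vₓ) = arctan(34.12/22.39) = 56.72°.

56.7°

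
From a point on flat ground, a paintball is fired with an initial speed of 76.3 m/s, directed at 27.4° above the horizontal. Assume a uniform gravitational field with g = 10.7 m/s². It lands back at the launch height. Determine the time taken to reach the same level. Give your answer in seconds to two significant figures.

vₓ = 76.30 cos 27.4° = 67.74 m/s; v_y0 = 76.30 sin 27.4° = 35.11 m/s.
Landing at launch height ⇒ T = 2 v_y0 / g = 2 × 35.11 / 10.7 = 6.563 s.

6.6 s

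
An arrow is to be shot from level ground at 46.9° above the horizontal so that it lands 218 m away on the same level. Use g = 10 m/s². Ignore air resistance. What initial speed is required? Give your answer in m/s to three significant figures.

From R = (v₀² / g) sin 2θ: v₀ = √(gR / sin 2θ).
v₀ = √(10.0 × 218 / sin 93.80°) = √(2180 / 0.9978) = √2184.8 = 46.74 m/s.

46.7 m/s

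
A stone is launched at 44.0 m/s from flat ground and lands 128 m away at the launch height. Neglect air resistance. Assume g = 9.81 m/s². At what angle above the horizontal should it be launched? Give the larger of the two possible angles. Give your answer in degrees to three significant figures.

R = v₀² sin 2θ / g gives sin 2θ = gR/v₀² = 9.81·128/44.0² = 0.6486.
2θ = 40.44° or 180° − 40.44° = 139.6°, so θ = 20.22° or 69.78°.
The larger angle is 69.78°.

69.8°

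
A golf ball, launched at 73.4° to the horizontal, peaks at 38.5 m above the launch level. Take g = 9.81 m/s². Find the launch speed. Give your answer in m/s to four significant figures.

28.68 m/s

At the peak v_y = 0, so v_y0 = √(2gH) = √(2 × 9.81 × 38.5) = 27.48 m/s.
v_y0 = v₀ sin θ ⇒ v₀ = 27.48 / sin 73.4° = 28.68 m/s.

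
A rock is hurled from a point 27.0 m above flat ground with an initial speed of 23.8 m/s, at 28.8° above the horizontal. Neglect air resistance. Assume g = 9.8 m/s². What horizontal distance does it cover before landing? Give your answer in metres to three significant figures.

79.1 m

vₓ = 23.80 cos 28.8° = 20.86 m/s; v_y0 = 23.80 sin 28.8° = 11.47 m/s.
The projectile lands when y = 27.0 + (11.47) t − ½·9.80·t² = 0. Positive root: t = (11.47 + √(11.47² + 2·9.80·27.0)) / 9.80 = (11.47 + 25.70) / 9.80 = 3.793 s.
Horizontal distance: R = vₓ t = 20.86 × 3.793 = 79.10 m.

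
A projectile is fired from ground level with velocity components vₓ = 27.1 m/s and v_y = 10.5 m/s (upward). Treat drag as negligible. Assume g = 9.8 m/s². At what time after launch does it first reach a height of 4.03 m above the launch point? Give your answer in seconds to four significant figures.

0.5009 s

Height y(t) = 10.50 t − 4.900 t² = 4.03 gives 4.900 t² − 10.50 t + 4.03 = 0.
Quadratic formula: t = (10.50 ± √31.262) / 9.80 = (10.50 ± 5.591) / 9.80 → t = 0.5009 s or 1.642 s.
The first (ascending) time is 0.5009 s.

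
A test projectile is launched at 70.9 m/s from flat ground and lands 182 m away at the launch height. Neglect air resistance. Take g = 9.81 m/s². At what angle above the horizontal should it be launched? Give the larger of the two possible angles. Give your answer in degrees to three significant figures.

From R = (v₀²/g) sin 2θ: sin 2θ = 9.81 × 182 / 5026.8 = 0.3552.
2θ = 20.80° or 180° − 20.80° = 159.2°, so θ = 10.40° or 79.60°.
The larger angle is 79.60°.

79.6°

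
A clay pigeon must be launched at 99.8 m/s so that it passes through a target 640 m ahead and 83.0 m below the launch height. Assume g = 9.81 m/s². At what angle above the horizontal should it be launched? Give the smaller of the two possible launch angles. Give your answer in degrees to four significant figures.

11.19°

Trajectory: y = x tanθ − g x² (1 + tan²θ)/(2v₀²). With x = 640, y = −83.0, v₀ = 99.8, g = 9.81:
201.7 tan²θ − 640 tanθ + (118.7) = 0.
tanθ = [640 ± √(640² − 4 × 201.7 × (118.7))] / (2 × 201.7) = (640 ± 560.2) / 403.4, giving tanθ = 0.1978 or 2.975.
θ = 11.19° or 71.42°; the smaller is 11.19°.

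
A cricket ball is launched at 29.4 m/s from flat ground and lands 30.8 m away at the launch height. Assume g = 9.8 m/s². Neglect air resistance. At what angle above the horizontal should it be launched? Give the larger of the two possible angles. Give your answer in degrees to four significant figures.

From R = (v₀²/g) sin 2θ: sin 2θ = 9.80 × 30.8 / 864.36 = 0.3492.
2θ = 20.44° or 180° − 20.44° = 159.6°, so θ = 10.22° or 79.78°.
The larger angle is 79.78°.

79.78°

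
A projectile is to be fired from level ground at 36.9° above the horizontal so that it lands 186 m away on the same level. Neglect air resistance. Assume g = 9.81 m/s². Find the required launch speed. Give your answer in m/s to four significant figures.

From R = (v₀² / g) sin 2θ: v₀ = √(gR / sin 2θ).
v₀ = √(9.81 × 186 / sin 73.80°) = √(1825 / 0.9603) = √1900.1 = 43.59 m/s.

43.59 m/s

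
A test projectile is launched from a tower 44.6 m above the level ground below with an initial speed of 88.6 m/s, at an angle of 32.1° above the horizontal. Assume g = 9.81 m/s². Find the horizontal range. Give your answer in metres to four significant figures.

Resolve: vₓ = 88.60 cos 32.1° = 75.06 m/s and v_y0 = 88.60 sin 32.1° = 47.08 m/s.
With up positive and y = 0 at the ground: y(t) = 44.6 + (47.08) t − 4.905 t². Setting y = 0 and taking the positive root: t = [47.08 + √(47.08² + 2·9.81·44.6)] / 9.81 = (47.08 + 55.60) / 9.81 = 10.47 s.
Horizontal distance: R = vₓ t = 75.06 × 10.47 = 785.6 m.

785.6 m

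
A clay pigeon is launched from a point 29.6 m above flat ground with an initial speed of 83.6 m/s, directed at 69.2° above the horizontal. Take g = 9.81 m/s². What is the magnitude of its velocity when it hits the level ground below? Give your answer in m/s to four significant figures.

Components: vₓ = 83.60 cos 69.2° = 29.69 m/s, v_y0 = 83.60 sin 69.2° = 78.15 m/s.
With up positive and y = 0 at the ground: y(t) = 29.6 + (78.15) t − 4.905 t². Setting y = 0 and taking the positive root: t = [78.15 + √(78.15² + 2·9.81·29.6)] / 9.81 = (78.15 + 81.78) / 9.81 = 16.30 s.
Vertical velocity at impact: v_y = v_y0 − g t = 78.15 − 9.81 × 16.30 = −81.78 m/s.
Speed: |v| = √(vₓ² + v_y²) = √(29.69² + 81.78²) = 87.00 m/s.

87.00 m/s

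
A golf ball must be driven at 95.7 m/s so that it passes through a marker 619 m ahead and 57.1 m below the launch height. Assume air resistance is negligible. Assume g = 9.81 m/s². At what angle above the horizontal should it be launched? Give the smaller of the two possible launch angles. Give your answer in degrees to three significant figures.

14.7°

Trajectory: y = x tanθ − g x² (1 + tan²θ)/(2v₀²). With x = 619, y = −57.1, v₀ = 95.7, g = 9.81:
205.2 tan²θ − 619 tanθ + (148.1) = 0.
tanθ = [619 ± √(619² − 4 × 205.2 × (148.1))] / (2 × 205.2) = (619 ± 511.5) / 410.4, giving tanθ = 0.2620 or 2.754.
θ = 14.68° or 70.05°; the smaller is 14.68°.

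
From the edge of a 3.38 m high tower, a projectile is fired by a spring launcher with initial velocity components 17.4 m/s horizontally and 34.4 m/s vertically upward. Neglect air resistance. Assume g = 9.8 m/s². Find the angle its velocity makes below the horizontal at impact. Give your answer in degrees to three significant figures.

63.8°

With up positive and y = 0 at the ground: y(t) = 3.38 + (34.40) t − 4.900 t². Setting y = 0 and taking the positive root: t = [34.40 + √(34.40² + 2·9.80·3.38)] / 9.80 = (34.40 + 35.35) / 9.80 = 7.117 s.
At impact: v_y = v_y0 − g t = −35.35 m/s; vₓ = 17.40 m/s.
Angle below horizontal: arctan(|v_y|/vₓ) = arctan(35.35/17.40) = 63.79°.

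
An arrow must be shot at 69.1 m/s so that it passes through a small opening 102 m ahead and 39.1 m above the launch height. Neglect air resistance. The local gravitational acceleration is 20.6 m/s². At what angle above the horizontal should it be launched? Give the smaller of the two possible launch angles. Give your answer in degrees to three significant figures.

35.6°

Trajectory: y = x tanθ − g x² (1 + tan²θ)/(2v₀²). With x = 102, y = 39.1, v₀ = 69.1, g = 20.6:
22.44 tan²θ − 102 tanθ + (61.54) = 0.
tanθ = [102 ± √(102² − 4 × 22.44 × (61.54))] / (2 × 22.44) = (102 ± 69.85) / 44.89, giving tanθ = 0.7162 or 3.829.
θ = 35.61° or 75.36°; the smaller is 35.61°.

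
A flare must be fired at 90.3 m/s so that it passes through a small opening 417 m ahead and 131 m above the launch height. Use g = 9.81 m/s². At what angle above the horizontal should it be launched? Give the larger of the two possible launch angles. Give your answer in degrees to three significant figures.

Trajectory: y = x tanθ − g x² (1 + tan²θ)/(2v₀²). With x = 417, y = 131, v₀ = 90.3, g = 9.81:
104.6 tan²θ − 417 tanθ + (235.6) = 0.
tanθ = [417 ± √(417² − 4 × 104.6 × (235.6))] / (2 × 104.6) = (417 ± 274.4) / 209.2, giving tanθ = 0.6815 or 3.305.
θ = 34.27° or 73.17°; the larger is 73.17°.

73.2°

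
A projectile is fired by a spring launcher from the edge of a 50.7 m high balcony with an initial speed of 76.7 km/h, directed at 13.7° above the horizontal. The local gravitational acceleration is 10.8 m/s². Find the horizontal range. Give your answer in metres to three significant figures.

Convert: 76.7 km/h = 76.7/3.6 = 21.31 m/s.
Components: vₓ = 21.31 cos 13.7° = 20.70 m/s, v_y0 = 21.31 sin 13.7° = 5.046 m/s.
The projectile lands when y = 50.7 + (5.046) t − ½·10.8·t² = 0. Positive root: t = (5.046 + √(5.046² + 2·10.8·50.7)) / 10.8 = (5.046 + 33.48) / 10.8 = 3.567 s.
Horizontal distance: R = vₓ t = 20.70 × 3.567 = 73.83 m.

73.8 m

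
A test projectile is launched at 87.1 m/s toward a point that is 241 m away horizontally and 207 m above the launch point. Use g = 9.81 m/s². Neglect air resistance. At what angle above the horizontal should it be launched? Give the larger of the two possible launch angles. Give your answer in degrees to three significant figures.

79.0°

Trajectory: y = x tanθ − g x² (1 + tan²θ)/(2v₀²). With x = 241, y = 207, v₀ = 87.1, g = 9.81:
37.55 tan²θ − 241 tanθ + (244.6) = 0.
tanθ = [241 ± √(241² − 4 × 37.55 × (244.6))] / (2 × 37.55) = (241 ± 146.1) / 75.10, giving tanθ = 1.263 or 5.154.
θ = 51.64° or 79.02°; the larger is 79.02°.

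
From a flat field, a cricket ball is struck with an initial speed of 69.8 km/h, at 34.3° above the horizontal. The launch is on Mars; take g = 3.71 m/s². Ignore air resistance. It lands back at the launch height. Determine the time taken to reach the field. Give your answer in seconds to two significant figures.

5.9 s

Convert: 69.8 km/h = 69.8/3.6 = 19.39 m/s.
Resolve: vₓ = 19.39 cos 34.3° = 16.02 m/s and v_y0 = 19.39 sin 34.3° = 10.93 m/s.
Time of flight on level ground: T = 2 v_y0 / g = 2 × 10.93 / 3.71 = 5.890 s.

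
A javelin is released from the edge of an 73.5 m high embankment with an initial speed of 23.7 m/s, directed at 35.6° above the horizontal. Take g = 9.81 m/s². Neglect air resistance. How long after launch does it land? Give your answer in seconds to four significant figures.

Horizontal component vₓ = 23.70 cos 35.6° = 19.27 m/s; vertical v_y0 = 23.70 sin 35.6° = 13.80 m/s.
Vertical motion (up positive, ground at y = 0): 4.905 t² − (13.80) t − 73.5 = 0, so t = (13.80 + √(13.80² + 2·9.81·73.5)) / 9.81 = (13.80 + 40.40) / 9.81 = 5.525 s.

5.525 s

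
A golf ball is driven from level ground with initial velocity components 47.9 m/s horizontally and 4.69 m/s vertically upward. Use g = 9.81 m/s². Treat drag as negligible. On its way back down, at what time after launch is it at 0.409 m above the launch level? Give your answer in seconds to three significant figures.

Height y(t) = 4.690 t − 4.905 t² = 0.409 gives 4.905 t² − 4.690 t + 0.409 = 0.
Quadratic formula: t = (4.690 ± √13.972) / 9.81 = (4.690 ± 3.738) / 9.81 → t = 0.09706 s or 0.8591 s.
The descending-branch root is 0.8591 s.

0.859 s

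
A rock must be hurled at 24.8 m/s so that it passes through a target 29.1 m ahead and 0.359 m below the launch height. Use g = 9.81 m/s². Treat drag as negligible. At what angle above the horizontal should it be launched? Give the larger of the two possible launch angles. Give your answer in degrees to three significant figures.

Trajectory: y = x tanθ − g x² (1 + tan²θ)/(2v₀²). With x = 29.1, y = −0.359, v₀ = 24.8, g = 9.81:
6.753 tan²θ − 29.1 tanθ + (6.394) = 0.
tanθ = [29.1 ± √(29.1² − 4 × 6.753 × (6.394))] / (2 × 6.753) = (29.1 ± 25.96) / 13.51, giving tanθ = 0.2323 or 4.077.
θ = 13.08° or 76.22°; the larger is 76.22°.

76.2°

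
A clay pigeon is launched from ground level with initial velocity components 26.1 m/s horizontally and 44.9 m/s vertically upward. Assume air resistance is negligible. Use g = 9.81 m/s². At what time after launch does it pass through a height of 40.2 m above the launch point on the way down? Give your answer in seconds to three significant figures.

Require v_y0 t − ½ g t² = 40.2, i.e. 4.905 t² − 44.90 t + 40.2 = 0.
t = [44.90 ± √(44.90² − 2·9.81·40.2)] / 9.81 = (44.90 ± 35.03) / 9.81, so t = 1.006 s or t = 8.148 s.
The descending-branch root is 8.148 s.

8.15 s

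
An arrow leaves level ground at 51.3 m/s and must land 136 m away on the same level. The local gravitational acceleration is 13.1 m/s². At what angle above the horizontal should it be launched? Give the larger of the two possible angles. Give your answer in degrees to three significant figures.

From R = (v₀²/g) sin 2θ: sin 2θ = 13.1 × 136 / 2631.7 = 0.6770.
2θ = 42.61° or 180° − 42.61° = 137.4°, so θ = 21.30° or 68.70°.
The larger angle is 68.70°.

68.7°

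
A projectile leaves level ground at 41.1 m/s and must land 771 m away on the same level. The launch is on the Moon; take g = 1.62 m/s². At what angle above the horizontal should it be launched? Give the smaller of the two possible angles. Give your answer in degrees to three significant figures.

23.8°

Level-ground range R = v₀² sin(2θ)/g ⇒ sin(2θ) = gR/v₀² = 1.62 × 771 / 41.1² = 0.7394.
2θ = 47.68° or 180° − 47.68° = 132.3°, so θ = 23.84° or 66.16°.
The smaller angle is 23.84°.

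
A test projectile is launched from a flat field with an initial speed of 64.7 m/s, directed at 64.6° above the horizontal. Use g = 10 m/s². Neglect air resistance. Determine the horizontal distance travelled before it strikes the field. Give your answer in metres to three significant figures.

324 m

Resolve: vₓ = 64.70 cos 64.6° = 27.75 m/s and v_y0 = 64.70 sin 64.6° = 58.45 m/s.
Time aloft: T = 2 v_y0 / g = 2 × 58.45 / 10.0 = 11.69 s.
Horizontal distance R = vₓ T = 27.75 × 11.69 = 324.4 m.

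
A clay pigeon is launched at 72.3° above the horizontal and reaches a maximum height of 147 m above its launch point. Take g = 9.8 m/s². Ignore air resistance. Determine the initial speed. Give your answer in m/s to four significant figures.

At the peak v_y = 0, so v_y0 = √(2gH) = √(2 × 9.80 × 147) = 53.68 m/s.
v_y0 = v₀ sin θ ⇒ v₀ = 53.68 / sin 72.3° = 56.34 m/s.

56.34 m/s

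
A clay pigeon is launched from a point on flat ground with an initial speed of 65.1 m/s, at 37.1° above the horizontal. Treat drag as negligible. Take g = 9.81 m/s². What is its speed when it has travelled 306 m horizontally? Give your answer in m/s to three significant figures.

55.1 m/s

Resolve: vₓ = 65.10 cos 37.1° = 51.92 m/s and v_y0 = 65.10 sin 37.1° = 39.27 m/s.
Time to reach x = 306 m: t = x/vₓ = 306/51.92 = 5.893 s.
Vertical velocity there: v_y = v_y0 − g t = 39.27 − 9.81 × 5.893 = −18.55 m/s.
Speed: √(vₓ² + v_y²) = √(51.92² + 18.55²) = 55.14 m/s.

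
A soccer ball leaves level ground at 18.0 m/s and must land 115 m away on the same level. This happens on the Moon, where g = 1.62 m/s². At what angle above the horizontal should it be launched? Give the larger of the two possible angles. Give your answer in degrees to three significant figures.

72.5°

R = v₀² sin 2θ / g gives sin 2θ = gR/v₀² = 1.62·115/18.0² = 0.5750.
2θ = 35.10° or 180° − 35.10° = 144.9°, so θ = 17.55° or 72.45°.
The larger angle is 72.45°.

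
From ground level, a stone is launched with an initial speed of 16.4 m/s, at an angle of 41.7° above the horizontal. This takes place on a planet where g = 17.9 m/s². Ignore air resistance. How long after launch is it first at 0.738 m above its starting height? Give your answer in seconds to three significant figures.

0.0719 s

Horizontal component vₓ = 16.40 cos 41.7° = 12.24 m/s; vertical v_y0 = 16.40 sin 41.7° = 10.91 m/s.
Require v_y0 t − ½ g t² = 0.738, i.e. 8.950 t² − 10.91 t + 0.738 = 0.
Quadratic formula: t = (10.91 ± √92.603) / 17.9 = (10.91 ± 9.623) / 17.9 → t = 0.07188 s or 1.147 s.
The first (ascending) time is 0.07188 s.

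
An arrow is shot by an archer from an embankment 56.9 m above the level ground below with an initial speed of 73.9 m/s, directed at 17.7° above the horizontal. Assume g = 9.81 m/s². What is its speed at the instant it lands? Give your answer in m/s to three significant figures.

81.1 m/s

Horizontal component vₓ = 73.90 cos 17.7° = 70.40 m/s; vertical v_y0 = 73.90 sin 17.7° = 22.47 m/s.
Vertical motion (up positive, ground at y = 0): 4.905 t² − (22.47) t − 56.9 = 0, so t = (22.47 + √(22.47² + 2·9.81·56.9)) / 9.81 = (22.47 + 40.26) / 9.81 = 6.395 s.
Vertical velocity at impact: v_y = v_y0 − g t = 22.47 − 9.81 × 6.395 = −40.26 m/s.
Speed: |v| = √(vₓ² + v_y²) = √(70.40² + 40.26²) = 81.10 m/s.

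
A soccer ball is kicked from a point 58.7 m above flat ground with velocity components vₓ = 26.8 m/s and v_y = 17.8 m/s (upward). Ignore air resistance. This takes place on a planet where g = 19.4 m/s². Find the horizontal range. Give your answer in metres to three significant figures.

95.0 m

With up positive and y = 0 at the ground: y(t) = 58.7 + (17.80) t − 9.700 t². Setting y = 0 and taking the positive root: t = [17.80 + √(17.80² + 2·19.4·58.7)] / 19.4 = (17.80 + 50.94) / 19.4 = 3.543 s.
Horizontal distance: R = vₓ t = 26.80 × 3.543 = 94.95 m.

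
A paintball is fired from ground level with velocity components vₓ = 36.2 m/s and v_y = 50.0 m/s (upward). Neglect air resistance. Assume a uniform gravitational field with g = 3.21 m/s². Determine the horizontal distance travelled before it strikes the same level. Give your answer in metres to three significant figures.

1130 m

Flight time T = 2 v_y0 / g = 31.15 s.
Horizontal distance R = vₓ T = 36.20 × 31.15 = 1128 m.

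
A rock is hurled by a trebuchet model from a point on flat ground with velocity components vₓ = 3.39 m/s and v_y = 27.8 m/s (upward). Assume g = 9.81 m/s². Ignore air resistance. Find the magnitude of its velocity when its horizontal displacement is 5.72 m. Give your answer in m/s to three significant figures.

Time to reach x = 5.72 m: t = x/vₓ = 5.72/3.390 = 1.687 s.
Vertical velocity there: v_y = v_y0 − g t = 27.80 − 9.81 × 1.687 = 11.25 m/s.
Speed: √(vₓ² + v_y²) = √(3.390² + 11.25²) = 11.75 m/s.

11.7 m/s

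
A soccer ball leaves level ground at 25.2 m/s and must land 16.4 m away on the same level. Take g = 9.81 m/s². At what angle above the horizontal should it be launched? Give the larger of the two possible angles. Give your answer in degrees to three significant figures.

From R = (v₀²/g) sin 2θ: sin 2θ = 9.81 × 16.4 / 635.04 = 0.2533.
2θ = 14.68° or 180° − 14.68° = 165.3°, so θ = 7.338° or 82.66°.
The larger angle is 82.66°.

82.7°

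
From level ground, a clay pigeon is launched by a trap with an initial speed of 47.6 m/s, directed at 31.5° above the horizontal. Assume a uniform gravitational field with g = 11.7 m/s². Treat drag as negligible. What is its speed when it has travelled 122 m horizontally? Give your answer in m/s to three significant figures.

Horizontal component vₓ = 47.60 cos 31.5° = 40.59 m/s; vertical v_y0 = 47.60 sin 31.5° = 24.87 m/s.
Time to reach x = 122 m: t = x/vₓ = 122/40.59 = 3.006 s.
Vertical velocity there: v_y = v_y0 − g t = 24.87 − 11.7 × 3.006 = −10.30 m/s.
Speed: √(vₓ² + v_y²) = √(40.59² + 10.30²) = 41.87 m/s.

41.9 m/s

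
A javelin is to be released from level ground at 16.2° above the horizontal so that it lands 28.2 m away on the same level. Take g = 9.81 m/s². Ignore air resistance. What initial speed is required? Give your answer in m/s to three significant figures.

22.7 m/s

From R = (v₀² / g) sin 2θ: v₀ = √(gR / sin 2θ).
v₀ = √(9.81 × 28.2 / sin 32.40°) = √(276.6 / 0.5358) = √516.29 = 22.72 m/s.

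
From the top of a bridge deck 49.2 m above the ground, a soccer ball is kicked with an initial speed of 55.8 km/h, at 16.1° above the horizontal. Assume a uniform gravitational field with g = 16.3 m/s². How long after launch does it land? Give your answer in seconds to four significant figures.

Convert: 55.8 km/h = 55.8/3.6 = 15.50 m/s.
Components: vₓ = 15.50 cos 16.1° = 14.89 m/s, v_y0 = 15.50 sin 16.1° = 4.298 m/s.
With up positive and y = 0 at the ground: y(t) = 49.2 + (4.298) t − 8.150 t². Setting y = 0 and taking the positive root: t = [4.298 + √(4.298² + 2·16.3·49.2)] / 16.3 = (4.298 + 40.28) / 16.3 = 2.735 s.

2.735 s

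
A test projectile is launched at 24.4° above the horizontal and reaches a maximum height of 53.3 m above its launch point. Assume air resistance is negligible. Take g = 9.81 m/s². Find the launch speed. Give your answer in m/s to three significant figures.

At the peak v_y = 0, so v_y0 = √(2gH) = √(2 × 9.81 × 53.3) = 32.34 m/s.
v_y0 = v₀ sin θ ⇒ v₀ = 32.34 / sin 24.4° = 78.28 m/s.

78.3 m/s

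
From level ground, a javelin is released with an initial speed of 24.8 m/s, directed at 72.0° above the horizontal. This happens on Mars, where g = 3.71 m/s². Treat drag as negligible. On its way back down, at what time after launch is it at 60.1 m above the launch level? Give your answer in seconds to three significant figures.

9.19 s

Components: vₓ = 24.80 cos 72.0° = 7.664 m/s, v_y0 = 24.80 sin 72.0° = 23.59 m/s.
Set y = v_y0 t − ½ g t² = 60.1: 1.855 t² − 23.59 t + 60.1 = 0.
t = [23.59 ± √(23.59² − 2·3.71·60.1)] / 3.71 = (23.59 ± 10.51) / 3.71, so t = 3.526 s or t = 9.189 s.
The descending-branch root is 9.189 s.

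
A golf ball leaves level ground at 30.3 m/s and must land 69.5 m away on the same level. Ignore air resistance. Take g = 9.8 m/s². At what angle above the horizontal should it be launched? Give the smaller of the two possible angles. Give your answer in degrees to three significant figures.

23.9°

From R = (v₀²/g) sin 2θ: sin 2θ = 9.80 × 69.5 / 918.09 = 0.7419.
2θ = 47.89° or 180° − 47.89° = 132.1°, so θ = 23.95° or 66.05°.
The smaller angle is 23.95°.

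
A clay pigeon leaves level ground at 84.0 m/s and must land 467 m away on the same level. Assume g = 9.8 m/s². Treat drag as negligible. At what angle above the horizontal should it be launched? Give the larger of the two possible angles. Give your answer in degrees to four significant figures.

Level-ground range R = v₀² sin(2θ)/g ⇒ sin(2θ) = gR/v₀² = 9.80 × 467 / 84.0² = 0.6486.
2θ = 40.44° or 180° − 40.44° = 139.6°, so θ = 20.22° or 69.78°.
The larger angle is 69.78°.

69.78°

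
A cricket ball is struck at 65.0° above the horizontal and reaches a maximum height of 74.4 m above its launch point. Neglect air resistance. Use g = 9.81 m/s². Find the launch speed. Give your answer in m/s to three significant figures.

42.2 m/s

At the peak v_y = 0, so v_y0 = √(2gH) = √(2 × 9.81 × 74.4) = 38.21 m/s.
v_y0 = v₀ sin θ ⇒ v₀ = 38.21 / sin 65.0° = 42.16 m/s.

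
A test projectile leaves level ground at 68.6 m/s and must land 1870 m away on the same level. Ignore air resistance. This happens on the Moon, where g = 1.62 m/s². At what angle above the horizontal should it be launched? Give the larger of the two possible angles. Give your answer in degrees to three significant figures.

70.0°

Level-ground range R = v₀² sin(2θ)/g ⇒ sin(2θ) = gR/v₀² = 1.62 × 1870 / 68.6² = 0.6437.
2θ = 40.07° or 180° − 40.07° = 139.9°, so θ = 20.04° or 69.96°.
The larger angle is 69.96°.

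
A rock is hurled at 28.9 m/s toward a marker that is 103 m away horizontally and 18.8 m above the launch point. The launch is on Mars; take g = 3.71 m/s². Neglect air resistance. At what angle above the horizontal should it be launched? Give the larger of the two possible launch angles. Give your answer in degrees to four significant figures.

75.66°

Trajectory: y = x tanθ − g x² (1 + tan²θ)/(2v₀²). With x = 103, y = 18.8, v₀ = 28.9, g = 3.71:
23.56 tan²θ − 103 tanθ + (42.36) = 0.
tanθ = [103 ± √(103² − 4 × 23.56 × (42.36))] / (2 × 23.56) = (103 ± 81.34) / 47.13, giving tanθ = 0.4596 or 3.912.
θ = 24.68° or 75.66°; the larger is 75.66°.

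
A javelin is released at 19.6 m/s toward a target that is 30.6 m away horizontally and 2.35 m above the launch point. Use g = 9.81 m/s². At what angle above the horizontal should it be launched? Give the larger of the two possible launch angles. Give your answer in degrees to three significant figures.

62.8°

Trajectory: y = x tanθ − g x² (1 + tan²θ)/(2v₀²). With x = 30.6, y = 2.35, v₀ = 19.6, g = 9.81:
11.96 tan²θ − 30.6 tanθ + (14.31) = 0.
tanθ = [30.6 ± √(30.6² − 4 × 11.96 × (14.31))] / (2 × 11.96) = (30.6 ± 15.88) / 23.91, giving tanθ = 0.6155 or 1.944.
θ = 31.61° or 62.78°; the larger is 62.78°.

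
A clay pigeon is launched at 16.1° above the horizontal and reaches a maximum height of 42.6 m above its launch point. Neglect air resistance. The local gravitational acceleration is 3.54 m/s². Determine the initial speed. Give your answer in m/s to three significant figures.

At the peak v_y = 0, so v_y0 = √(2gH) = √(2 × 3.54 × 42.6) = 17.37 m/s.
v_y0 = v₀ sin θ ⇒ v₀ = 17.37 / sin 16.1° = 62.63 m/s.

62.6 m/s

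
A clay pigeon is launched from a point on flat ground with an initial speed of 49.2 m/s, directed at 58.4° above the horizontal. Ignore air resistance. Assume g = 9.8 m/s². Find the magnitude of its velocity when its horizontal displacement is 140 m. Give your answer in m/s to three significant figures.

28.2 m/s

Components: vₓ = 49.20 cos 58.4° = 25.78 m/s, v_y0 = 49.20 sin 58.4° = 41.90 m/s.
x = vₓ t ⇒ t = 140/25.78 = 5.431 s.
Vertical velocity there: v_y = v_y0 − g t = 41.90 − 9.80 × 5.431 = −11.31 m/s.
Speed: √(vₓ² + v_y²) = √(25.78² + 11.31²) = 28.15 m/s.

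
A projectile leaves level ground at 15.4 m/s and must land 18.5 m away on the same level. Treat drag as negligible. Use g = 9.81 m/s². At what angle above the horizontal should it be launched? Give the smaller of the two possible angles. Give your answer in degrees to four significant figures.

Level-ground range R = v₀² sin(2θ)/g ⇒ sin(2θ) = gR/v₀² = 9.81 × 18.5 / 15.4² = 0.7652.
2θ = 49.93° or 180° − 49.93° = 130.1°, so θ = 24.96° or 65.04°.
The smaller angle is 24.96°.

24.96°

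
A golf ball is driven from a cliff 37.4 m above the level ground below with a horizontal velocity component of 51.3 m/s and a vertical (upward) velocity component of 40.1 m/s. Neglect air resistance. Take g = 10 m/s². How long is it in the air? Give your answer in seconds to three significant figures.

With up positive and y = 0 at the ground: y(t) = 37.4 + (40.10) t − 5.000 t². Setting y = 0 and taking the positive root: t = [40.10 + √(40.10² + 2·10.0·37.4)] / 10.0 = (40.10 + 48.54) / 10.0 = 8.864 s.

8.86 s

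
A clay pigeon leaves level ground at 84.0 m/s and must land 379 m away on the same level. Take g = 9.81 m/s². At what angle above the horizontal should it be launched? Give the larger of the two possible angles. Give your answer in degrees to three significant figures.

74.1°

R = v₀² sin 2θ / g gives sin 2θ = gR/v₀² = 9.81·379/84.0² = 0.5269.
2θ = 31.80° or 180° − 31.80° = 148.2°, so θ = 15.90° or 74.10°.
The larger angle is 74.10°.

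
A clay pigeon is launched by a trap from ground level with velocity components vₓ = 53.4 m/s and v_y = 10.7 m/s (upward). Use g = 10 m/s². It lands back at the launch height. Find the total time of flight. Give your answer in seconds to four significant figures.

Time of flight on level ground: T = 2 v_y0 / g = 2 × 10.70 / 10.0 = 2.140 s.

2.140 s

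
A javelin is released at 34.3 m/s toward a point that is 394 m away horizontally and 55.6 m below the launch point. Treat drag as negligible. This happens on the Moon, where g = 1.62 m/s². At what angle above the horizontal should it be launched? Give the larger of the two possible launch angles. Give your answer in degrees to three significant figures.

74.3°

Trajectory: y = x tanθ − g x² (1 + tan²θ)/(2v₀²). With x = 394, y = −55.6, v₀ = 34.3, g = 1.62:
106.9 tan²θ − 394 tanθ + (51.28) = 0.
tanθ = [394 ± √(394² − 4 × 106.9 × (51.28))] / (2 × 106.9) = (394 ± 365.1) / 213.8, giving tanθ = 0.1351 or 3.551.
θ = 7.694° or 74.27°; the larger is 74.27°.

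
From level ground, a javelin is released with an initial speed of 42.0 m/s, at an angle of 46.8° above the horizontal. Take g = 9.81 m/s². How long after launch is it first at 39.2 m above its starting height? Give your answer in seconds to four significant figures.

Resolve: vₓ = 42.00 cos 46.8° = 28.75 m/s and v_y0 = 42.00 sin 46.8° = 30.62 m/s.
Height y(t) = 30.62 t − 4.905 t² = 39.2 gives 4.905 t² − 30.62 t + 39.2 = 0.
t = [30.62 ± √(30.62² − 2·9.81·39.2)] / 9.81 = (30.62 ± 12.97) / 9.81, so t = 1.799 s or t = 4.443 s.
The first (ascending) time is 1.799 s.

1.799 s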